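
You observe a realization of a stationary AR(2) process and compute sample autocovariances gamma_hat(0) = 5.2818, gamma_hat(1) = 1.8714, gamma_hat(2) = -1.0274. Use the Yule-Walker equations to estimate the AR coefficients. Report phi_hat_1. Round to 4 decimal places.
\hat\phi_{1} = 0.4840

The Yule-Walker equations for an AR(p) process read, in matrix form,
  Gamma_p phi = r_p,   with   (Gamma_p)_{ij} = gamma(|i - j|),
                       (r_p)_i = gamma(i),   i,j = 1..p.
Substitute the sample gammas (Toeplitz matrix and right-hand side of size 2):
  Gamma_p = [[5.2818, 1.8714], [1.8714, 5.2818]]
  r_p     = [1.8714, -1.0274]
Written out:
  5.2818 phi_1 + 1.8714 phi_2 = 1.8714
  1.8714 phi_1 + 5.2818 phi_2 = -1.0274
Solve by Cramer's rule:
  det = gamma(0)^2 - gamma(1)^2 = (5.2818)^2 - (1.8714)^2 = 27.89741124 - 3.50213796 = 24.39527328
  phi_hat_1 = [gamma(1) gamma(0) - gamma(1) gamma(2)] / det = [(1.8714)(5.2818) - (1.8714)(-1.0274)] / 24.39527328 = 11.80703688 / 24.39527328 = 0.484
  phi_hat_2 = [gamma(0) gamma(2) - gamma(1)^2] / det = [(5.2818)(-1.0274) - (1.8714)^2] / 24.39527328 = -8.92865928 / 24.39527328 = -0.366
So phi_hat = [0.4840, -0.3660].
Therefore phi_hat_1 = 0.4840.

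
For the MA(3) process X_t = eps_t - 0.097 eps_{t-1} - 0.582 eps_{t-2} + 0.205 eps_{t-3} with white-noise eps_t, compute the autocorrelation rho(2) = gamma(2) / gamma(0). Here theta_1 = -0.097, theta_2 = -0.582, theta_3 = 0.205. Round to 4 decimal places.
\rho(2) = -0.4330

For an MA(q) process with theta_0 = 1, the autocovariance is
  gamma(k) = sigma^2 * sum_{i=0..q-k} theta_i * theta_{i+k},
and rho(k) = gamma(k) / gamma(0). Sigma^2 cancels.
  numerator   = (1)*(-0.582) + (-0.097)*(0.205) = -0.601885.
  denominator = (1)^2 + (-0.097)^2 + (-0.582)^2 + (0.205)^2 = 1.390158.
  rho(2) = -0.601885 / 1.390158 = -0.4330.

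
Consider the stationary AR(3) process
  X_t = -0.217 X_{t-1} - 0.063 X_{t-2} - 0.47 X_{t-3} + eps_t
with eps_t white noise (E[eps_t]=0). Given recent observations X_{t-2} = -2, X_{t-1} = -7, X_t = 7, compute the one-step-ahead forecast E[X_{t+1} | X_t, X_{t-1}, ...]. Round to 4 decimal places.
E[X_{t+1} \mid \mathcal F_t] = -0.1380

For an AR(p) model X_t = c + sum_i phi_i X_{t-i} + eps_t, the
one-step-ahead conditional mean is
  E[X_{t+1} | X_t, ...] = c + sum_i phi_i X_{t+1-i}.
Substitute known values:
  E[X_{t+1} | ...] = (-0.217) * (7) + (-0.063) * (-7) + (-0.47) * (-2)
                   = -0.1380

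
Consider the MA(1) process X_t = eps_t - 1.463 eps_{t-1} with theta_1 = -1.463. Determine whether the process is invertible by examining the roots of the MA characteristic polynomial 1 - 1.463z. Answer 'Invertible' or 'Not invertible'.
\text{Not invertible}

The MA(q) characteristic polynomial is P(z) = 1 - 1.463z.
Invertibility requires all roots to lie outside the unit circle, i.e. |z| > 1 for every root.
This is linear in z: 1 + (-1.463) z = 0  =>  z = -1/(-1.463) = 0.683527,  |z| = 0.683527.
Moduli of all roots: 0.6835.
All moduli strictly greater than 1? No.
Verdict: Not invertible.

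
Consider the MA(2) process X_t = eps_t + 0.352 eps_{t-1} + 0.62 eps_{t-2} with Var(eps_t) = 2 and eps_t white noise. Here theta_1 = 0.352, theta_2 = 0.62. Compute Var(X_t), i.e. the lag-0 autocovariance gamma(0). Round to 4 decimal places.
\gamma(0) = 3.0166

For an MA(q) process X_t = eps_t + sum_i theta_i eps_{t-i} with
Var(eps_t) = sigma^2, the variance is
  gamma(0) = sigma^2 * (1 + sum_i theta_i^2).
  sum_i theta_i^2 = (0.352)^2 + (0.62)^2 = 0.123904 + 0.3844 = 0.508304.
  gamma(0) = 2 * (1 + 0.508304) = 2 * 1.508304 = 3.016608, which rounds to 3.0166.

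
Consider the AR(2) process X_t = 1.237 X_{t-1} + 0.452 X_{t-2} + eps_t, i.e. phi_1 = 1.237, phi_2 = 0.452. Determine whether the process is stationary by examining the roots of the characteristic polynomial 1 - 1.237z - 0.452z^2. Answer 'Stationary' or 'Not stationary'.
\text{Not stationary}

The AR(p) characteristic polynomial is P(z) = 1 - 1.237z - 0.452z^2.
Stationarity requires all roots to lie outside the unit circle, i.e. |z| > 1 for every root.
Set 1 + (-1.237) z + (-0.452) z^2 = 0, i.e. a z^2 + b z + c = 0 with a = -0.452, b = -1.237, c = 1.
Discriminant D = b^2 - 4ac = (-1.237)^2 - 4*(-0.452)*1 = 1.530169 - (-1.808) = 3.338169.
D >= 0, so the roots are real: z = (-b +/- sqrt(D)) / (2a) = (1.237 +/- 1.827066) / (-0.904).
  z_1 = (1.237 + 1.827066) / (-0.904) = -3.3895,   |z_1| = 3.3895.
  z_2 = (1.237 - 1.827066) / (-0.904) = 0.6527,   |z_2| = 0.6527.
Moduli of all roots: 3.3895, 0.6527.
All moduli strictly greater than 1? No.
Verdict: Not stationary.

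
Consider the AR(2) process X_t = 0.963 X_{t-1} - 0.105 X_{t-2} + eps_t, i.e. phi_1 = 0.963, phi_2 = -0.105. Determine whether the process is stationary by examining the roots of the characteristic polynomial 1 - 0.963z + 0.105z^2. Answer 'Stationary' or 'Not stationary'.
\text{Stationary}

The AR(p) characteristic polynomial is P(z) = 1 - 0.963z + 0.105z^2.
Stationarity requires all roots to lie outside the unit circle, i.e. |z| > 1 for every root.
Set 1 + (-0.963) z + (0.105) z^2 = 0, i.e. a z^2 + b z + c = 0 with a = 0.105, b = -0.963, c = 1.
Discriminant D = b^2 - 4ac = (-0.963)^2 - 4*(0.105)*1 = 0.927369 - (0.42) = 0.507369.
D >= 0, so the roots are real: z = (-b +/- sqrt(D)) / (2a) = (0.963 +/- 0.712298) / (0.21).
  z_1 = (0.963 + 0.712298) / (0.21) = 7.9776,   |z_1| = 7.9776.
  z_2 = (0.963 - 0.712298) / (0.21) = 1.1938,   |z_2| = 1.1938.
Moduli of all roots: 7.9776, 1.1938.
All moduli strictly greater than 1? Yes.
Verdict: Stationary.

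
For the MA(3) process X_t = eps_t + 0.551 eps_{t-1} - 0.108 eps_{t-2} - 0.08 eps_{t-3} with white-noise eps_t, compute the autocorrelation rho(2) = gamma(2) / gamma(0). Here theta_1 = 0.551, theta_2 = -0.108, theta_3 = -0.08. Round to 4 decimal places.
\rho(2) = -0.1151

For an MA(q) process with theta_0 = 1, the autocovariance is
  gamma(k) = sigma^2 * sum_{i=0..q-k} theta_i * theta_{i+k},
and rho(k) = gamma(k) / gamma(0). Sigma^2 cancels.
  numerator   = (1)*(-0.108) + (0.551)*(-0.08) = -0.15208.
  denominator = (1)^2 + (0.551)^2 + (-0.108)^2 + (-0.08)^2 = 1.321665.
  rho(2) = -0.15208 / 1.321665 = -0.1151.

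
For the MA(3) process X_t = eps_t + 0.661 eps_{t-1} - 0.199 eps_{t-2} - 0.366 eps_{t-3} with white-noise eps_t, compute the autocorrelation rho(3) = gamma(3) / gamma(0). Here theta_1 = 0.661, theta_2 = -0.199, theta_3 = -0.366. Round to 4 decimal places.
\rho(3) = -0.2273

For an MA(q) process with theta_0 = 1, the autocovariance is
  gamma(k) = sigma^2 * sum_{i=0..q-k} theta_i * theta_{i+k},
and rho(k) = gamma(k) / gamma(0). Sigma^2 cancels.
  numerator   = (1)*(-0.366) = -0.366.
  denominator = (1)^2 + (0.661)^2 + (-0.199)^2 + (-0.366)^2 = 1.610478.
  rho(3) = -0.366 / 1.610478 = -0.2273.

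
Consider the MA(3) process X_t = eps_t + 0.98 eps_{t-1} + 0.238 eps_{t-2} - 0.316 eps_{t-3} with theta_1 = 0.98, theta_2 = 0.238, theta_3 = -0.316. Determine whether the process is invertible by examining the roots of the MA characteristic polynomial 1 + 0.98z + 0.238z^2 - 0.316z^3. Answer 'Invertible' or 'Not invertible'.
\text{Invertible}

The MA(q) characteristic polynomial is P(z) = 1 + 0.98z + 0.238z^2 - 0.316z^3.
Invertibility requires all roots to lie outside the unit circle, i.e. |z| > 1 for every root.
Degree 3: look for a simple real root z0 first, then factor out (1 - z/z0) and solve the remaining quadratic.
Testing z0 = 2.5: P(2.5) = 1 + (0.98)(2.5) + (0.238)(2.5)^2 + (-0.316)(2.5)^3
  = 1 + (2.45) + (1.4875) + (-4.9375) = 0.  So z_0 = 2.5 is a root, |z_0| = 2.5.
Divide out the factor (1 - 0.4 z) = (1 - z/z0) (since 1/z0 = 0.4):
  P(z) = (1 - 0.4 z)(1 + (1.38) z + (0.79) z^2)
  [check: z-coef 1.38 - (0.4) = 0.98; z^2-coef 0.79 - (0.4)(1.38) = 0.238; z^3-coef -(0.4)(0.79) = -0.316.]
Remaining roots from the quadratic factor 1 + (1.38) z + (0.79) z^2:
  Set 1 + (1.38) z + (0.79) z^2 = 0, i.e. a z^2 + b z + c = 0 with a = 0.79, b = 1.38, c = 1.
  Discriminant D = b^2 - 4ac = (1.38)^2 - 4*(0.79)*1 = 1.9044 - (3.16) = -1.2556.
  D < 0, so the roots are the complex-conjugate pair z = (-b +/- i sqrt(-D)) / (2a) = -0.8734 +/- 0.7092i.
  For a conjugate pair |z|^2 = z * conj(z) = (product of roots) = c/a = 1/(0.79) = 1.265823, so |z| = sqrt(1.265823) = 1.1251 for both roots.
Moduli of all roots: 2.5000, 1.1251, 1.1251.
All moduli strictly greater than 1? Yes.
Verdict: Invertible.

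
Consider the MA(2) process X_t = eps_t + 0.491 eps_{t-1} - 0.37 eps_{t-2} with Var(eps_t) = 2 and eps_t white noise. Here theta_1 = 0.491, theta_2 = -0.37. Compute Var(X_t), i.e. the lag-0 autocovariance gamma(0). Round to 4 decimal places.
\gamma(0) = 2.7560

For an MA(q) process X_t = eps_t + sum_i theta_i eps_{t-i} with
Var(eps_t) = sigma^2, the variance is
  gamma(0) = sigma^2 * (1 + sum_i theta_i^2).
  sum_i theta_i^2 = (0.491)^2 + (-0.37)^2 = 0.241081 + 0.1369 = 0.377981.
  gamma(0) = 2 * (1 + 0.377981) = 2 * 1.377981 = 2.755962, which rounds to 2.7560.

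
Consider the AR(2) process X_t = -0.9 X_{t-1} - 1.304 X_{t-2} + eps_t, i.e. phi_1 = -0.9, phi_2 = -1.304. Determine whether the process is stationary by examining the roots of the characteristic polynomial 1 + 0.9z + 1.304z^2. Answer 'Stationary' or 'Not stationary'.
\text{Not stationary}

The AR(p) characteristic polynomial is P(z) = 1 + 0.9z + 1.304z^2.
Stationarity requires all roots to lie outside the unit circle, i.e. |z| > 1 for every root.
Set 1 + (0.9) z + (1.304) z^2 = 0, i.e. a z^2 + b z + c = 0 with a = 1.304, b = 0.9, c = 1.
Discriminant D = b^2 - 4ac = (0.9)^2 - 4*(1.304)*1 = 0.81 - (5.216) = -4.406.
D < 0, so the roots are the complex-conjugate pair z = (-b +/- i sqrt(-D)) / (2a) = -0.3451 +/- 0.8048i.
For a conjugate pair |z|^2 = z * conj(z) = (product of roots) = c/a = 1/(1.304) = 0.766871, so |z| = sqrt(0.766871) = 0.8757 for both roots.
Moduli of all roots: 0.8757, 0.8757.
All moduli strictly greater than 1? No.
Verdict: Not stationary.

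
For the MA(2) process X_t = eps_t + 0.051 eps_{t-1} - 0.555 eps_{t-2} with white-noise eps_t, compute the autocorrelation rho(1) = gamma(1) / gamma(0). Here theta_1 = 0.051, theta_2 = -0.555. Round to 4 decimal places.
\rho(1) = 0.0173

For an MA(q) process with theta_0 = 1, the autocovariance is
  gamma(k) = sigma^2 * sum_{i=0..q-k} theta_i * theta_{i+k},
and rho(k) = gamma(k) / gamma(0). Sigma^2 cancels.
  numerator   = (1)*(0.051) + (0.051)*(-0.555) = 0.022695.
  denominator = (1)^2 + (0.051)^2 + (-0.555)^2 = 1.310626.
  rho(1) = 0.022695 / 1.310626 = 0.0173.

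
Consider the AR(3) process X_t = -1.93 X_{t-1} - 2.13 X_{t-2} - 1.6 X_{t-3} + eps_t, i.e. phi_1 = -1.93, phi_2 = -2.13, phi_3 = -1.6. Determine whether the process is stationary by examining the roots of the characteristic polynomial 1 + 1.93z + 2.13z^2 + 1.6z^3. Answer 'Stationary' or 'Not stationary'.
\text{Not stationary}

The AR(p) characteristic polynomial is P(z) = 1 + 1.93z + 2.13z^2 + 1.6z^3.
Stationarity requires all roots to lie outside the unit circle, i.e. |z| > 1 for every root.
Degree 3: look for a simple real root z0 first, then factor out (1 - z/z0) and solve the remaining quadratic.
Testing z0 = -0.8: P(-0.8) = 1 + (1.93)(-0.8) + (2.13)(-0.8)^2 + (1.6)(-0.8)^3
  = 1 + (-1.544) + (1.3632) + (-0.8192) = 0.  So z_0 = -0.8 is a root, |z_0| = 0.8.
Divide out the factor (1 + 1.25 z) = (1 - z/z0) (since 1/z0 = -1.25):
  P(z) = (1 + 1.25 z)(1 + (0.68) z + (1.28) z^2)
  [check: z-coef 0.68 - (-1.25) = 1.93; z^2-coef 1.28 - (-1.25)(0.68) = 2.13; z^3-coef -(-1.25)(1.28) = 1.6.]
Remaining roots from the quadratic factor 1 + (0.68) z + (1.28) z^2:
  Set 1 + (0.68) z + (1.28) z^2 = 0, i.e. a z^2 + b z + c = 0 with a = 1.28, b = 0.68, c = 1.
  Discriminant D = b^2 - 4ac = (0.68)^2 - 4*(1.28)*1 = 0.4624 - (5.12) = -4.6576.
  D < 0, so the roots are the complex-conjugate pair z = (-b +/- i sqrt(-D)) / (2a) = -0.2656 +/- 0.843i.
  For a conjugate pair |z|^2 = z * conj(z) = (product of roots) = c/a = 1/(1.28) = 0.78125, so |z| = sqrt(0.78125) = 0.8839 for both roots.
Moduli of all roots: 0.8000, 0.8839, 0.8839.
All moduli strictly greater than 1? No.
Verdict: Not stationary.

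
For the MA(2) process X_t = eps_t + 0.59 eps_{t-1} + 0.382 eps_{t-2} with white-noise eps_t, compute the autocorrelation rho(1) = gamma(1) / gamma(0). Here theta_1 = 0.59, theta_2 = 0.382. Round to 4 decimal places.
\rho(1) = 0.5458

For an MA(q) process with theta_0 = 1, the autocovariance is
  gamma(k) = sigma^2 * sum_{i=0..q-k} theta_i * theta_{i+k},
and rho(k) = gamma(k) / gamma(0). Sigma^2 cancels.
  numerator   = (1)*(0.59) + (0.59)*(0.382) = 0.81538.
  denominator = (1)^2 + (0.59)^2 + (0.382)^2 = 1.494024.
  rho(1) = 0.81538 / 1.494024 = 0.5458.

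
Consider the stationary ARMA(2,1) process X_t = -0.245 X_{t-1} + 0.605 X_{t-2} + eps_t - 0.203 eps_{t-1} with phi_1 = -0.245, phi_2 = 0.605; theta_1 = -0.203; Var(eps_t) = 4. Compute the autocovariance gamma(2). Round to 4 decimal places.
\gamma(2) = 10.5404

Multiply the model equation by X_{t-k} and take expectations. With theta_0 = psi_0 = 1 and psi_j the MA(infinity) weights, this gives
  gamma(k) - sum_i phi_i gamma(k-i) = c_k,
  c_k = sigma^2 * sum_{j=k..q} theta_j psi_{j-k}   (c_k = 0 for k > q),
using gamma(-m) = gamma(m).
psi-weights needed (psi_j = theta_j + sum_i phi_i psi_{j-i}):
  psi_1 = theta_1 + phi_1 = -0.203 + (-0.245) = -0.448
Right-hand sides:
  c_0 = sigma^2 (1 + theta_1 psi_1) = 4 * (1 + (-0.203)(-0.448)) = 4 * 1.090944 = 4.363776
  c_1 = sigma^2 theta_1 = 4 * (-0.203) = -0.812
  c_2 = 0
Equations for k = 0, 1, 2 (AR order 2, c_2 = 0):
  (E0) gamma(0) = phi_1 gamma(1) + phi_2 gamma(2) + c_0
  (E1) gamma(1) = phi_1 gamma(0) + phi_2 gamma(1) + c_1
  (E2) gamma(2) = phi_1 gamma(1) + phi_2 gamma(0)
From (E1): gamma(1) = A gamma(0) + B with
  A = phi_1 / (1 - phi_2) = -0.245 / 0.395 = -0.620253,   B = c_1 / (1 - phi_2) = -0.812 / 0.395 = -2.055696.
Insert (E2) into (E0): gamma(0) (1 - phi_2^2) = phi_1 (1 + phi_2) gamma(1) + c_0.
  phi_1 (1 + phi_2) = (-0.245)(1.605) = -0.393225,   1 - phi_2^2 = 0.633975.
Replace gamma(1) by A gamma(0) + B and collect gamma(0):
  gamma(0) [0.633975 - (-0.393225)(-0.620253)] = (-0.393225)(-2.055696) + 4.363776
  gamma(0) * 0.390076 = 5.172127
  gamma(0) = 5.172127 / 0.390076 = 13.259282.
  gamma(1) = A gamma(0) + B = (-0.620253)(13.259282) + (-2.055696) = -10.279808.
  gamma(2) = phi_1 gamma(1) + phi_2 gamma(0) = (-0.245)(-10.279808) + (0.605)(13.259282) = 10.540419.
Therefore gamma(2) = 10.5404 (to 4 decimal places).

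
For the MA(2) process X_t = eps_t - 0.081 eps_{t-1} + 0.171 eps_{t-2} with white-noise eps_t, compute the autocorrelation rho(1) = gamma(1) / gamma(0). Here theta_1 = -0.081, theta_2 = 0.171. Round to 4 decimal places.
\rho(1) = -0.0916

For an MA(q) process with theta_0 = 1, the autocovariance is
  gamma(k) = sigma^2 * sum_{i=0..q-k} theta_i * theta_{i+k},
and rho(k) = gamma(k) / gamma(0). Sigma^2 cancels.
  numerator   = (1)*(-0.081) + (-0.081)*(0.171) = -0.094851.
  denominator = (1)^2 + (-0.081)^2 + (0.171)^2 = 1.035802.
  rho(1) = -0.094851 / 1.035802 = -0.0916.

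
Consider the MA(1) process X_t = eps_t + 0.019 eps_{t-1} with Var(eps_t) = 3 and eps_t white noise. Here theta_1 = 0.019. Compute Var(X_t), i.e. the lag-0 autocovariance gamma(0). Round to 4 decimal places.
\gamma(0) = 3.0011

For an MA(q) process X_t = eps_t + sum_i theta_i eps_{t-i} with
Var(eps_t) = sigma^2, the variance is
  gamma(0) = sigma^2 * (1 + sum_i theta_i^2).
  sum_i theta_i^2 = (0.019)^2 = 0.000361.
  gamma(0) = 3 * (1 + 0.000361) = 3 * 1.000361 = 3.001083, which rounds to 3.0011.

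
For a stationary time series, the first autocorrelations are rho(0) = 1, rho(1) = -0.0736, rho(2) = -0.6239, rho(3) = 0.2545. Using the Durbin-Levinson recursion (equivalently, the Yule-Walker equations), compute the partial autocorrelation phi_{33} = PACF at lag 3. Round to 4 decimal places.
\phi_{33} = 0.2229

The PACF at lag k is phi_{kk}, the last component of the solution
to the Yule-Walker system G_k phi = r_k where
  (G_k)_{ij} = rho(|i - j|), (r_k)_i = rho(i), i,j = 1..k.
Equivalently, Durbin-Levinson gives phi_{kk} iteratively:
  phi_{11} = rho(1)
  phi_{kk} = [rho(k) - sum_{j=1..k-1} phi_{k-1,j} rho(k-j)]
            / [1 - sum_{j=1..k-1} phi_{k-1,j} rho(j)],
  phi_{k,j} = phi_{k-1,j} - phi_{kk} phi_{k-1,k-j},  j = 1..k-1.
Step k = 1:
  phi_11 = rho(1) = -0.0736.
Step k = 2:
  phi_22 = [rho(2) - phi_11 rho(1)] / [1 - phi_11 rho(1)] = [-0.6239 - (-0.0736)(-0.0736)] / [1 - (-0.0736)(-0.0736)]
         = -0.62931696 / 0.99458304 = -0.632745.
  Update: phi_21 = phi_11 - phi_22 phi_11 = -0.0736 - (-0.632745)(-0.0736) = -0.12017.
Step k = 3:
  phi_33 = [rho(3) - phi_21 rho(2) - phi_22 rho(1)] / [1 - phi_21 rho(1) - phi_22 rho(2)]
    numerator   = 0.2545 - (-0.12017)(-0.6239) - (-0.632745)(-0.0736) = 0.13295594
    denominator = 1 - (-0.12017)(-0.0736) - (-0.632745)(-0.6239) = 0.59638619
  phi_33 = 0.13295594 / 0.59638619 = 0.2229.
Therefore phi_{33} = 0.2229.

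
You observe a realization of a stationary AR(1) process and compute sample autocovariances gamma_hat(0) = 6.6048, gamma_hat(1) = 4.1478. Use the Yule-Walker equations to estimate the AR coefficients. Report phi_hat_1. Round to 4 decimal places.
\hat\phi_{1} = 0.6280

The Yule-Walker equations for an AR(p) process read, in matrix form,
  Gamma_p phi = r_p,   with   (Gamma_p)_{ij} = gamma(|i - j|),
                       (r_p)_i = gamma(i),   i,j = 1..p.
Substitute the sample gammas (Toeplitz matrix and right-hand side of size 1):
  Gamma_p = [[6.6048]]
  r_p     = [4.1478]
With p = 1 this is the single equation gamma(0) phi_1 = gamma(1):
  phi_hat_1 = gamma(1) / gamma(0) = 4.1478 / 6.6048 = 0.6280.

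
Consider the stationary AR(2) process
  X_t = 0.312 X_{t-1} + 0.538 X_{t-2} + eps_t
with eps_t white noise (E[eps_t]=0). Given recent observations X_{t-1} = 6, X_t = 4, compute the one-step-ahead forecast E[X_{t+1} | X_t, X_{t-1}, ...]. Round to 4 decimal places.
E[X_{t+1} \mid \mathcal F_t] = 4.4760

For an AR(p) model X_t = c + sum_i phi_i X_{t-i} + eps_t, the
one-step-ahead conditional mean is
  E[X_{t+1} | X_t, ...] = c + sum_i phi_i X_{t+1-i}.
Substitute known values:
  E[X_{t+1} | ...] = (0.312) * (4) + (0.538) * (6)
                   = 4.4760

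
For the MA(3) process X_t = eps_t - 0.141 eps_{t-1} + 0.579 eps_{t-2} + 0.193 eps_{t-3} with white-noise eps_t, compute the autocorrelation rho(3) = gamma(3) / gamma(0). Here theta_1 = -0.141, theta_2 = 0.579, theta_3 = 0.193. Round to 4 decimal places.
\rho(3) = 0.1386

For an MA(q) process with theta_0 = 1, the autocovariance is
  gamma(k) = sigma^2 * sum_{i=0..q-k} theta_i * theta_{i+k},
and rho(k) = gamma(k) / gamma(0). Sigma^2 cancels.
  numerator   = (1)*(0.193) = 0.193.
  denominator = (1)^2 + (-0.141)^2 + (0.579)^2 + (0.193)^2 = 1.392371.
  rho(3) = 0.193 / 1.392371 = 0.1386.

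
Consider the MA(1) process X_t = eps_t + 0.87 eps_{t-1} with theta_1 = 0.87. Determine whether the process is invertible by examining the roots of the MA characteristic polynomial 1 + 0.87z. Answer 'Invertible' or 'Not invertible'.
\text{Invertible}

The MA(q) characteristic polynomial is P(z) = 1 + 0.87z.
Invertibility requires all roots to lie outside the unit circle, i.e. |z| > 1 for every root.
This is linear in z: 1 + (0.87) z = 0  =>  z = -1/(0.87) = -1.149425,  |z| = 1.149425.
Moduli of all roots: 1.1494.
All moduli strictly greater than 1? Yes.
Verdict: Invertible.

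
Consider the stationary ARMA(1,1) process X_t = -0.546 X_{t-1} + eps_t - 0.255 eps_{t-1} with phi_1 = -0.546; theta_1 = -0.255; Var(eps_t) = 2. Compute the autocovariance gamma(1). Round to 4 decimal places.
\gamma(1) = -2.6002

Multiply the model equation by X_{t-k} and take expectations. With theta_0 = psi_0 = 1 and psi_j the MA(infinity) weights, this gives
  gamma(k) - sum_i phi_i gamma(k-i) = c_k,
  c_k = sigma^2 * sum_{j=k..q} theta_j psi_{j-k}   (c_k = 0 for k > q),
using gamma(-m) = gamma(m).
psi-weights needed (psi_j = theta_j + sum_i phi_i psi_{j-i}):
  psi_1 = theta_1 + phi_1 = -0.255 + (-0.546) = -0.801
Right-hand sides:
  c_0 = sigma^2 (1 + theta_1 psi_1) = 2 * (1 + (-0.255)(-0.801)) = 2 * 1.204255 = 2.40851
  c_1 = sigma^2 theta_1 = 2 * (-0.255) = -0.51
  c_2 = 0
Equations for k = 0 and k = 1 (AR order 1):
  gamma(0) = phi_1 gamma(1) + c_0
  gamma(1) = phi_1 gamma(0) + c_1
Substituting the second into the first: gamma(0) (1 - phi_1^2) = c_0 + phi_1 c_1, so
  gamma(0) = (c_0 + phi_1 c_1) / (1 - phi_1^2) = (2.40851 + (-0.546)(-0.51)) / (1 - (-0.546)^2) = 2.68697 / 0.701884 = 3.828225.
  gamma(1) = phi_1 gamma(0) + c_1 = (-0.546)(3.828225) + (-0.51) = -2.600211.
Therefore gamma(1) = -2.6002 (to 4 decimal places).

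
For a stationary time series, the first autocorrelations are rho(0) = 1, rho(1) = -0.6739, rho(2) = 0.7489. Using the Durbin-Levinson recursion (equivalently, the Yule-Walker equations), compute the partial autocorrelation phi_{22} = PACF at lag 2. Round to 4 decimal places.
\phi_{22} = 0.5400

The PACF at lag k is phi_{kk}, the last component of the solution
to the Yule-Walker system G_k phi = r_k where
  (G_k)_{ij} = rho(|i - j|), (r_k)_i = rho(i), i,j = 1..k.
Equivalently, Durbin-Levinson gives phi_{kk} iteratively:
  phi_{11} = rho(1)
  phi_{kk} = [rho(k) - sum_{j=1..k-1} phi_{k-1,j} rho(k-j)]
            / [1 - sum_{j=1..k-1} phi_{k-1,j} rho(j)],
  phi_{k,j} = phi_{k-1,j} - phi_{kk} phi_{k-1,k-j},  j = 1..k-1.
Step k = 1:
  phi_11 = rho(1) = -0.6739.
Step k = 2:
  phi_22 = [rho(2) - phi_11 rho(1)] / [1 - phi_11 rho(1)] = [0.7489 - (-0.6739)(-0.6739)] / [1 - (-0.6739)(-0.6739)]
         = 0.29475879 / 0.54585879 = 0.54.
Therefore phi_{22} = 0.5400.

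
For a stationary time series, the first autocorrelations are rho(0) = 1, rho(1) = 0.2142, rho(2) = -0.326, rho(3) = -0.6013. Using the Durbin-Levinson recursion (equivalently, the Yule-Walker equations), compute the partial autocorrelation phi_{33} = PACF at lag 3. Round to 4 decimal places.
\phi_{33} = -0.5200

The PACF at lag k is phi_{kk}, the last component of the solution
to the Yule-Walker system G_k phi = r_k where
  (G_k)_{ij} = rho(|i - j|), (r_k)_i = rho(i), i,j = 1..k.
Equivalently, Durbin-Levinson gives phi_{kk} iteratively:
  phi_{11} = rho(1)
  phi_{kk} = [rho(k) - sum_{j=1..k-1} phi_{k-1,j} rho(k-j)]
            / [1 - sum_{j=1..k-1} phi_{k-1,j} rho(j)],
  phi_{k,j} = phi_{k-1,j} - phi_{kk} phi_{k-1,k-j},  j = 1..k-1.
Step k = 1:
  phi_11 = rho(1) = 0.2142.
Step k = 2:
  phi_22 = [rho(2) - phi_11 rho(1)] / [1 - phi_11 rho(1)] = [-0.326 - (0.2142)(0.2142)] / [1 - (0.2142)(0.2142)]
         = -0.37188164 / 0.95411836 = -0.389765.
  Update: phi_21 = phi_11 - phi_22 phi_11 = 0.2142 - (-0.389765)(0.2142) = 0.297688.
Step k = 3:
  phi_33 = [rho(3) - phi_21 rho(2) - phi_22 rho(1)] / [1 - phi_21 rho(1) - phi_22 rho(2)]
    numerator   = -0.6013 - (0.297688)(-0.326) - (-0.389765)(0.2142) = -0.42076625
    denominator = 1 - (0.297688)(0.2142) - (-0.389765)(-0.326) = 0.80917203
  phi_33 = -0.42076625 / 0.80917203 = -0.52.
Therefore phi_{33} = -0.5200.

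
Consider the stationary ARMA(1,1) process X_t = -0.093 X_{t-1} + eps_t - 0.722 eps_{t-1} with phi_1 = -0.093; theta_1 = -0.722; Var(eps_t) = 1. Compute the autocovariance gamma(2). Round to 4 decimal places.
\gamma(2) = 0.0816

Multiply the model equation by X_{t-k} and take expectations. With theta_0 = psi_0 = 1 and psi_j the MA(infinity) weights, this gives
  gamma(k) - sum_i phi_i gamma(k-i) = c_k,
  c_k = sigma^2 * sum_{j=k..q} theta_j psi_{j-k}   (c_k = 0 for k > q),
using gamma(-m) = gamma(m).
psi-weights needed (psi_j = theta_j + sum_i phi_i psi_{j-i}):
  psi_1 = theta_1 + phi_1 = -0.722 + (-0.093) = -0.815
Right-hand sides:
  c_0 = sigma^2 (1 + theta_1 psi_1) = 1 * (1 + (-0.722)(-0.815)) = 1 * 1.58843 = 1.58843
  c_1 = sigma^2 theta_1 = 1 * (-0.722) = -0.722
  c_2 = 0
Equations for k = 0 and k = 1 (AR order 1):
  gamma(0) = phi_1 gamma(1) + c_0
  gamma(1) = phi_1 gamma(0) + c_1
Substituting the second into the first: gamma(0) (1 - phi_1^2) = c_0 + phi_1 c_1, so
  gamma(0) = (c_0 + phi_1 c_1) / (1 - phi_1^2) = (1.58843 + (-0.093)(-0.722)) / (1 - (-0.093)^2) = 1.655576 / 0.991351 = 1.67002.
  gamma(1) = phi_1 gamma(0) + c_1 = (-0.093)(1.67002) + (-0.722) = -0.877312.
For k = 2 (> q): gamma(2) = phi_1 gamma(1) = (-0.093)(-0.877312) = 0.08159.
Therefore gamma(2) = 0.0816 (to 4 decimal places).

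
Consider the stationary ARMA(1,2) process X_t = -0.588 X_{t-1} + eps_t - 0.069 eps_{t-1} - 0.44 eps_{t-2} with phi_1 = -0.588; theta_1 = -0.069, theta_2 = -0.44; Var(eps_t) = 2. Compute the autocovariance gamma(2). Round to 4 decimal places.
\gamma(2) = -0.1458

Multiply the model equation by X_{t-k} and take expectations. With theta_0 = psi_0 = 1 and psi_j the MA(infinity) weights, this gives
  gamma(k) - sum_i phi_i gamma(k-i) = c_k,
  c_k = sigma^2 * sum_{j=k..q} theta_j psi_{j-k}   (c_k = 0 for k > q),
using gamma(-m) = gamma(m).
psi-weights needed (psi_j = theta_j + sum_i phi_i psi_{j-i}):
  psi_1 = theta_1 + phi_1 = -0.069 + (-0.588) = -0.657
  psi_2 = theta_2 + phi_1 psi_1 = -0.44 + (-0.588)(-0.657) = -0.053684
Right-hand sides:
  c_0 = sigma^2 (1 + theta_1 psi_1 + theta_2 psi_2) = 2 * (1 + (-0.069)(-0.657) + (-0.44)(-0.053684)) = 2 * 1.068954 = 2.137908
  c_1 = sigma^2 (theta_1 + theta_2 psi_1) = 2 * (-0.069 + (-0.44)(-0.657)) = 0.44016
  c_2 = sigma^2 theta_2 = 2 * (-0.44) = -0.88
Equations for k = 0 and k = 1 (AR order 1):
  gamma(0) = phi_1 gamma(1) + c_0
  gamma(1) = phi_1 gamma(0) + c_1
Substituting the second into the first: gamma(0) (1 - phi_1^2) = c_0 + phi_1 c_1, so
  gamma(0) = (c_0 + phi_1 c_1) / (1 - phi_1^2) = (2.137908 + (-0.588)(0.44016)) / (1 - (-0.588)^2) = 1.879094 / 0.654256 = 2.872108.
  gamma(1) = phi_1 gamma(0) + c_1 = (-0.588)(2.872108) + (0.44016) = -1.248639.
For k = 2: gamma(2) = phi_1 gamma(1) + c_2
  = (-0.588)(-1.248639) + (-0.88) = -0.1458.
Therefore gamma(2) = -0.1458 (to 4 decimal places).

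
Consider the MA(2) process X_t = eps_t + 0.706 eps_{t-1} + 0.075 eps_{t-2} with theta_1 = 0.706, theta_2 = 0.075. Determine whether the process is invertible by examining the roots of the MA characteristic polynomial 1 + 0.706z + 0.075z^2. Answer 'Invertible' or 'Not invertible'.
\text{Invertible}

The MA(q) characteristic polynomial is P(z) = 1 + 0.706z + 0.075z^2.
Invertibility requires all roots to lie outside the unit circle, i.e. |z| > 1 for every root.
Set 1 + (0.706) z + (0.075) z^2 = 0, i.e. a z^2 + b z + c = 0 with a = 0.075, b = 0.706, c = 1.
Discriminant D = b^2 - 4ac = (0.706)^2 - 4*(0.075)*1 = 0.498436 - (0.3) = 0.198436.
D >= 0, so the roots are real: z = (-b +/- sqrt(D)) / (2a) = (-0.706 +/- 0.445462) / (0.15).
  z_1 = (-0.706 + 0.445462) / (0.15) = -1.7369,   |z_1| = 1.7369.
  z_2 = (-0.706 - 0.445462) / (0.15) = -7.6764,   |z_2| = 7.6764.
Moduli of all roots: 1.7369, 7.6764.
All moduli strictly greater than 1? Yes.
Verdict: Invertible.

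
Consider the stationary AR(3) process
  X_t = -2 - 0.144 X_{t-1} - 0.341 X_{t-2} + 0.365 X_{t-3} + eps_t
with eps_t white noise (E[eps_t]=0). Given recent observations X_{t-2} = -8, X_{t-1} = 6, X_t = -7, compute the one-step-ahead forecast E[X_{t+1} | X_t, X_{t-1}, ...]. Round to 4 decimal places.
E[X_{t+1} \mid \mathcal F_t] = -5.9580

For an AR(p) model X_t = c + sum_i phi_i X_{t-i} + eps_t, the
one-step-ahead conditional mean is
  E[X_{t+1} | X_t, ...] = c + sum_i phi_i X_{t+1-i}.
Substitute known values:
  E[X_{t+1} | ...] = -2 + (-0.144) * (-7) + (-0.341) * (6) + (0.365) * (-8)
                   = -5.9580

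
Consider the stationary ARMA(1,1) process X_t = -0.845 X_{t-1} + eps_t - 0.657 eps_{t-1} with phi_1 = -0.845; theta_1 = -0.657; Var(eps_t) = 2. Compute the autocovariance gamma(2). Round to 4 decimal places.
\gamma(2) = 13.8040

Multiply the model equation by X_{t-k} and take expectations. With theta_0 = psi_0 = 1 and psi_j the MA(infinity) weights, this gives
  gamma(k) - sum_i phi_i gamma(k-i) = c_k,
  c_k = sigma^2 * sum_{j=k..q} theta_j psi_{j-k}   (c_k = 0 for k > q),
using gamma(-m) = gamma(m).
psi-weights needed (psi_j = theta_j + sum_i phi_i psi_{j-i}):
  psi_1 = theta_1 + phi_1 = -0.657 + (-0.845) = -1.502
Right-hand sides:
  c_0 = sigma^2 (1 + theta_1 psi_1) = 2 * (1 + (-0.657)(-1.502)) = 2 * 1.986814 = 3.973628
  c_1 = sigma^2 theta_1 = 2 * (-0.657) = -1.314
  c_2 = 0
Equations for k = 0 and k = 1 (AR order 1):
  gamma(0) = phi_1 gamma(1) + c_0
  gamma(1) = phi_1 gamma(0) + c_1
Substituting the second into the first: gamma(0) (1 - phi_1^2) = c_0 + phi_1 c_1, so
  gamma(0) = (c_0 + phi_1 c_1) / (1 - phi_1^2) = (3.973628 + (-0.845)(-1.314)) / (1 - (-0.845)^2) = 5.083958 / 0.285975 = 17.777631.
  gamma(1) = phi_1 gamma(0) + c_1 = (-0.845)(17.777631) + (-1.314) = -16.336098.
For k = 2 (> q): gamma(2) = phi_1 gamma(1) = (-0.845)(-16.336098) = 13.804003.
Therefore gamma(2) = 13.8040 (to 4 decimal places).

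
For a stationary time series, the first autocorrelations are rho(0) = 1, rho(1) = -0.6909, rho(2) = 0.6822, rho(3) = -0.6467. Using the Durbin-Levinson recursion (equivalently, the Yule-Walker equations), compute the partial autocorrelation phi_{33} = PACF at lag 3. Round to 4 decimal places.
\phi_{33} = -0.2019

The PACF at lag k is phi_{kk}, the last component of the solution
to the Yule-Walker system G_k phi = r_k where
  (G_k)_{ij} = rho(|i - j|), (r_k)_i = rho(i), i,j = 1..k.
Equivalently, Durbin-Levinson gives phi_{kk} iteratively:
  phi_{11} = rho(1)
  phi_{kk} = [rho(k) - sum_{j=1..k-1} phi_{k-1,j} rho(k-j)]
            / [1 - sum_{j=1..k-1} phi_{k-1,j} rho(j)],
  phi_{k,j} = phi_{k-1,j} - phi_{kk} phi_{k-1,k-j},  j = 1..k-1.
Step k = 1:
  phi_11 = rho(1) = -0.6909.
Step k = 2:
  phi_22 = [rho(2) - phi_11 rho(1)] / [1 - phi_11 rho(1)] = [0.6822 - (-0.6909)(-0.6909)] / [1 - (-0.6909)(-0.6909)]
         = 0.20485719 / 0.52265719 = 0.391953.
  Update: phi_21 = phi_11 - phi_22 phi_11 = -0.6909 - (0.391953)(-0.6909) = -0.420099.
Step k = 3:
  phi_33 = [rho(3) - phi_21 rho(2) - phi_22 rho(1)] / [1 - phi_21 rho(1) - phi_22 rho(2)]
    numerator   = -0.6467 - (-0.420099)(0.6822) - (0.391953)(-0.6909) = -0.08930762
    denominator = 1 - (-0.420099)(-0.6909) - (0.391953)(0.6822) = 0.44236275
  phi_33 = -0.08930762 / 0.44236275 = -0.2019.
Therefore phi_{33} = -0.2019.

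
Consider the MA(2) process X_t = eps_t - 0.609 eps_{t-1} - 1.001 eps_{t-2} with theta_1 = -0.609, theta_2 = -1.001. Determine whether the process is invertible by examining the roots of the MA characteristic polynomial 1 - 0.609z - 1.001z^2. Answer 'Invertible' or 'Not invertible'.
\text{Not invertible}

The MA(q) characteristic polynomial is P(z) = 1 - 0.609z - 1.001z^2.
Invertibility requires all roots to lie outside the unit circle, i.e. |z| > 1 for every root.
Set 1 + (-0.609) z + (-1.001) z^2 = 0, i.e. a z^2 + b z + c = 0 with a = -1.001, b = -0.609, c = 1.
Discriminant D = b^2 - 4ac = (-0.609)^2 - 4*(-1.001)*1 = 0.370881 - (-4.004) = 4.374881.
D >= 0, so the roots are real: z = (-b +/- sqrt(D)) / (2a) = (0.609 +/- 2.091622) / (-2.002).
  z_1 = (0.609 + 2.091622) / (-2.002) = -1.349,   |z_1| = 1.349.
  z_2 = (0.609 - 2.091622) / (-2.002) = 0.7406,   |z_2| = 0.7406.
Moduli of all roots: 1.3490, 0.7406.
All moduli strictly greater than 1? No.
Verdict: Not invertible.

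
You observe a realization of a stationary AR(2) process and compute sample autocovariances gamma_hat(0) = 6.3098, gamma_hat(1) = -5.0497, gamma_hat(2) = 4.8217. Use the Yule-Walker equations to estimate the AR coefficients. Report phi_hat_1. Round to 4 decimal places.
\hat\phi_{1} = -0.5250

The Yule-Walker equations for an AR(p) process read, in matrix form,
  Gamma_p phi = r_p,   with   (Gamma_p)_{ij} = gamma(|i - j|),
                       (r_p)_i = gamma(i),   i,j = 1..p.
Substitute the sample gammas (Toeplitz matrix and right-hand side of size 2):
  Gamma_p = [[6.3098, -5.0497], [-5.0497, 6.3098]]
  r_p     = [-5.0497, 4.8217]
Written out:
  6.3098 phi_1 - 5.0497 phi_2 = -5.0497
  -5.0497 phi_1 + 6.3098 phi_2 = 4.8217
Solve by Cramer's rule:
  det = gamma(0)^2 - gamma(1)^2 = (6.3098)^2 - (-5.0497)^2 = 39.81357604 - 25.49947009 = 14.31410595
  phi_hat_1 = [gamma(1) gamma(0) - gamma(1) gamma(2)] / det = [(-5.0497)(6.3098) - (-5.0497)(4.8217)] / 14.31410595 = -7.51445857 / 14.31410595 = -0.525
  phi_hat_2 = [gamma(0) gamma(2) - gamma(1)^2] / det = [(6.3098)(4.8217) - (-5.0497)^2] / 14.31410595 = 4.92449257 / 14.31410595 = 0.344
So phi_hat = [-0.5250, 0.3440].
Therefore phi_hat_1 = -0.5250.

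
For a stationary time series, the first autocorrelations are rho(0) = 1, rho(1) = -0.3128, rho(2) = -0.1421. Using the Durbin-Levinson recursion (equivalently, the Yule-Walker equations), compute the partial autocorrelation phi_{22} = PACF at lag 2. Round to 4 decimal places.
\phi_{22} = -0.2660

The PACF at lag k is phi_{kk}, the last component of the solution
to the Yule-Walker system G_k phi = r_k where
  (G_k)_{ij} = rho(|i - j|), (r_k)_i = rho(i), i,j = 1..k.
Equivalently, Durbin-Levinson gives phi_{kk} iteratively:
  phi_{11} = rho(1)
  phi_{kk} = [rho(k) - sum_{j=1..k-1} phi_{k-1,j} rho(k-j)]
            / [1 - sum_{j=1..k-1} phi_{k-1,j} rho(j)],
  phi_{k,j} = phi_{k-1,j} - phi_{kk} phi_{k-1,k-j},  j = 1..k-1.
Step k = 1:
  phi_11 = rho(1) = -0.3128.
Step k = 2:
  phi_22 = [rho(2) - phi_11 rho(1)] / [1 - phi_11 rho(1)] = [-0.1421 - (-0.3128)(-0.3128)] / [1 - (-0.3128)(-0.3128)]
         = -0.23994384 / 0.90215616 = -0.266.
Therefore phi_{22} = -0.2660.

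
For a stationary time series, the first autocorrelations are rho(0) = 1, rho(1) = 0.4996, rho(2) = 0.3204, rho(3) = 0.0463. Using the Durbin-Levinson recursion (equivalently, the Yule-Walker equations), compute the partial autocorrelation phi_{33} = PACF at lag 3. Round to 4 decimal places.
\phi_{33} = -0.1960

The PACF at lag k is phi_{kk}, the last component of the solution
to the Yule-Walker system G_k phi = r_k where
  (G_k)_{ij} = rho(|i - j|), (r_k)_i = rho(i), i,j = 1..k.
Equivalently, Durbin-Levinson gives phi_{kk} iteratively:
  phi_{11} = rho(1)
  phi_{kk} = [rho(k) - sum_{j=1..k-1} phi_{k-1,j} rho(k-j)]
            / [1 - sum_{j=1..k-1} phi_{k-1,j} rho(j)],
  phi_{k,j} = phi_{k-1,j} - phi_{kk} phi_{k-1,k-j},  j = 1..k-1.
Step k = 1:
  phi_11 = rho(1) = 0.4996.
Step k = 2:
  phi_22 = [rho(2) - phi_11 rho(1)] / [1 - phi_11 rho(1)] = [0.3204 - (0.4996)(0.4996)] / [1 - (0.4996)(0.4996)]
         = 0.07079984 / 0.75039984 = 0.094349.
  Update: phi_21 = phi_11 - phi_22 phi_11 = 0.4996 - (0.094349)(0.4996) = 0.452463.
Step k = 3:
  phi_33 = [rho(3) - phi_21 rho(2) - phi_22 rho(1)] / [1 - phi_21 rho(1) - phi_22 rho(2)]
    numerator   = 0.0463 - (0.452463)(0.3204) - (0.094349)(0.4996) = -0.14580615
    denominator = 1 - (0.452463)(0.4996) - (0.094349)(0.3204) = 0.74371991
  phi_33 = -0.14580615 / 0.74371991 = -0.196.
Therefore phi_{33} = -0.1960.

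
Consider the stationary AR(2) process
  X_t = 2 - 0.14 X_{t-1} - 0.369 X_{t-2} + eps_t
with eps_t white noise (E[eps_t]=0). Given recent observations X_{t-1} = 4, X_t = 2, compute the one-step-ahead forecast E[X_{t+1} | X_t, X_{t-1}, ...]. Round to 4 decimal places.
E[X_{t+1} \mid \mathcal F_t] = 0.2440

For an AR(p) model X_t = c + sum_i phi_i X_{t-i} + eps_t, the
one-step-ahead conditional mean is
  E[X_{t+1} | X_t, ...] = c + sum_i phi_i X_{t+1-i}.
Substitute known values:
  E[X_{t+1} | ...] = 2 + (-0.14) * (2) + (-0.369) * (4)
                   = 0.2440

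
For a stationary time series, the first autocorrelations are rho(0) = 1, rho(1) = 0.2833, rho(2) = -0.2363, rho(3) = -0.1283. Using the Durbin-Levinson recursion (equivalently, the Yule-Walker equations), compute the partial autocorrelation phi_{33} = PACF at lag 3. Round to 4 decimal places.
\phi_{33} = 0.0730

The PACF at lag k is phi_{kk}, the last component of the solution
to the Yule-Walker system G_k phi = r_k where
  (G_k)_{ij} = rho(|i - j|), (r_k)_i = rho(i), i,j = 1..k.
Equivalently, Durbin-Levinson gives phi_{kk} iteratively:
  phi_{11} = rho(1)
  phi_{kk} = [rho(k) - sum_{j=1..k-1} phi_{k-1,j} rho(k-j)]
            / [1 - sum_{j=1..k-1} phi_{k-1,j} rho(j)],
  phi_{k,j} = phi_{k-1,j} - phi_{kk} phi_{k-1,k-j},  j = 1..k-1.
Step k = 1:
  phi_11 = rho(1) = 0.2833.
Step k = 2:
  phi_22 = [rho(2) - phi_11 rho(1)] / [1 - phi_11 rho(1)] = [-0.2363 - (0.2833)(0.2833)] / [1 - (0.2833)(0.2833)]
         = -0.31655889 / 0.91974111 = -0.344183.
  Update: phi_21 = phi_11 - phi_22 phi_11 = 0.2833 - (-0.344183)(0.2833) = 0.380807.
Step k = 3:
  phi_33 = [rho(3) - phi_21 rho(2) - phi_22 rho(1)] / [1 - phi_21 rho(1) - phi_22 rho(2)]
    numerator   = -0.1283 - (0.380807)(-0.2363) - (-0.344183)(0.2833) = 0.05919161
    denominator = 1 - (0.380807)(0.2833) - (-0.344183)(-0.2363) = 0.81078705
  phi_33 = 0.05919161 / 0.81078705 = 0.073.
Therefore phi_{33} = 0.0730.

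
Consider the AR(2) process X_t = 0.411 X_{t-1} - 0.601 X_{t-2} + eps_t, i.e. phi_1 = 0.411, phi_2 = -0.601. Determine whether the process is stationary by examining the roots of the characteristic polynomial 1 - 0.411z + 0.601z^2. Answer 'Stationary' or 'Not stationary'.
\text{Stationary}

The AR(p) characteristic polynomial is P(z) = 1 - 0.411z + 0.601z^2.
Stationarity requires all roots to lie outside the unit circle, i.e. |z| > 1 for every root.
Set 1 + (-0.411) z + (0.601) z^2 = 0, i.e. a z^2 + b z + c = 0 with a = 0.601, b = -0.411, c = 1.
Discriminant D = b^2 - 4ac = (-0.411)^2 - 4*(0.601)*1 = 0.168921 - (2.404) = -2.235079.
D < 0, so the roots are the complex-conjugate pair z = (-b +/- i sqrt(-D)) / (2a) = 0.3419 +/- 1.2438i.
For a conjugate pair |z|^2 = z * conj(z) = (product of roots) = c/a = 1/(0.601) = 1.663894, so |z| = sqrt(1.663894) = 1.2899 for both roots.
Moduli of all roots: 1.2899, 1.2899.
All moduli strictly greater than 1? Yes.
Verdict: Stationary.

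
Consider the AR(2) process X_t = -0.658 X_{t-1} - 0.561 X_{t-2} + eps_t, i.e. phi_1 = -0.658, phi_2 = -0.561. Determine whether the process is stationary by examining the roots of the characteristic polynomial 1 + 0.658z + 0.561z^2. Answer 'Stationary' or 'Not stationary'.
\text{Stationary}

The AR(p) characteristic polynomial is P(z) = 1 + 0.658z + 0.561z^2.
Stationarity requires all roots to lie outside the unit circle, i.e. |z| > 1 for every root.
Set 1 + (0.658) z + (0.561) z^2 = 0, i.e. a z^2 + b z + c = 0 with a = 0.561, b = 0.658, c = 1.
Discriminant D = b^2 - 4ac = (0.658)^2 - 4*(0.561)*1 = 0.432964 - (2.244) = -1.811036.
D < 0, so the roots are the complex-conjugate pair z = (-b +/- i sqrt(-D)) / (2a) = -0.5865 +/- 1.1994i.
For a conjugate pair |z|^2 = z * conj(z) = (product of roots) = c/a = 1/(0.561) = 1.782531, so |z| = sqrt(1.782531) = 1.3351 for both roots.
Moduli of all roots: 1.3351, 1.3351.
All moduli strictly greater than 1? Yes.
Verdict: Stationary.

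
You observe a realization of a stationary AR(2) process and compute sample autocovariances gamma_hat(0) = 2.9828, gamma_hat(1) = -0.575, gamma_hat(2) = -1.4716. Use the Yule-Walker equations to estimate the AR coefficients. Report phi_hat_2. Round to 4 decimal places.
\hat\phi_{2} = -0.5510

The Yule-Walker equations for an AR(p) process read, in matrix form,
  Gamma_p phi = r_p,   with   (Gamma_p)_{ij} = gamma(|i - j|),
                       (r_p)_i = gamma(i),   i,j = 1..p.
Substitute the sample gammas (Toeplitz matrix and right-hand side of size 2):
  Gamma_p = [[2.9828, -0.575], [-0.575, 2.9828]]
  r_p     = [-0.575, -1.4716]
Written out:
  2.9828 phi_1 - 0.575 phi_2 = -0.575
  -0.575 phi_1 + 2.9828 phi_2 = -1.4716
Solve by Cramer's rule:
  det = gamma(0)^2 - gamma(1)^2 = (2.9828)^2 - (-0.575)^2 = 8.89709584 - 0.330625 = 8.56647084
  phi_hat_1 = [gamma(1) gamma(0) - gamma(1) gamma(2)] / det = [(-0.575)(2.9828) - (-0.575)(-1.4716)] / 8.56647084 = -2.56128 / 8.56647084 = -0.299
  phi_hat_2 = [gamma(0) gamma(2) - gamma(1)^2] / det = [(2.9828)(-1.4716) - (-0.575)^2] / 8.56647084 = -4.72011348 / 8.56647084 = -0.551
So phi_hat = [-0.2990, -0.5510].
Therefore phi_hat_2 = -0.5510.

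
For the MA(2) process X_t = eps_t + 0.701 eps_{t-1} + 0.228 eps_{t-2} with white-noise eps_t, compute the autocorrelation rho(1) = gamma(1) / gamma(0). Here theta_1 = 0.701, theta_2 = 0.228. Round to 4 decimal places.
\rho(1) = 0.5578

For an MA(q) process with theta_0 = 1, the autocovariance is
  gamma(k) = sigma^2 * sum_{i=0..q-k} theta_i * theta_{i+k},
and rho(k) = gamma(k) / gamma(0). Sigma^2 cancels.
  numerator   = (1)*(0.701) + (0.701)*(0.228) = 0.860828.
  denominator = (1)^2 + (0.701)^2 + (0.228)^2 = 1.543385.
  rho(1) = 0.860828 / 1.543385 = 0.5578.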